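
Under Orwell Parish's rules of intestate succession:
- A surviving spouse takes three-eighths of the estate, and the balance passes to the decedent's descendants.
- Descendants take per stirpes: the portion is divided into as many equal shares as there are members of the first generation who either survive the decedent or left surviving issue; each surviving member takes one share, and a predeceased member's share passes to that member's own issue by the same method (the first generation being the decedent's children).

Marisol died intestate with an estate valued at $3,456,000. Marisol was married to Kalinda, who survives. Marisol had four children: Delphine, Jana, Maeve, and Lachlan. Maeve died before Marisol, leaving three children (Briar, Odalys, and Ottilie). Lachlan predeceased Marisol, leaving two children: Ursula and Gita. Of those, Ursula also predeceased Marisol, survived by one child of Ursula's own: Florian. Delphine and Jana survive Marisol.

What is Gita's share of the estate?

Kalinda takes three-eighths of $3,456,000 = $1,296,000. The remaining $2,160,000 passes to the descendants.
The descendants' portion ($2,160,000) is divided into 4 shares of $540,000: Delphine and Jana each take $540,000; Maeve's $540,000 share passes to Maeve's issue; Lachlan's $540,000 share passes to Lachlan's issue.
Maeve's share ($540,000) is divided into 3 shares of $180,000: Briar, Odalys, and Ottilie each take $180,000.
Lachlan's share ($540,000) is divided into 2 shares of $270,000: Gita takes $270,000; Ursula's $270,000 share passes to Ursula's issue.
Ursula's share ($270,000) passes entirely to Florian.

Gita receives $270,000.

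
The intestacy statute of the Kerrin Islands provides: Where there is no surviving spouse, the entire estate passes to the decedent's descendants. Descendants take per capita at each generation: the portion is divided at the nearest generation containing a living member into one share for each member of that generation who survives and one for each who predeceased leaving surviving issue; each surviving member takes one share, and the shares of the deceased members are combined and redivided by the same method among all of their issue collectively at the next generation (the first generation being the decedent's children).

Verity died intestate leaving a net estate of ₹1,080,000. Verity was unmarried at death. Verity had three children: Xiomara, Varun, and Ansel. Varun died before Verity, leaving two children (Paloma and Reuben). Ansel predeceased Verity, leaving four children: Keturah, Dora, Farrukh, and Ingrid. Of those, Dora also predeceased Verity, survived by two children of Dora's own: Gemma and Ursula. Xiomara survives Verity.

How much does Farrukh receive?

Farrukh receives ₹120,000.

The entire ₹1,080,000 passes to the descendants.
That amount (₹1,080,000) is divided at the children's generation into 3 shares of ₹360,000. Xiomara takes ₹360,000. The 2 shares of the deceased (Varun and Ansel) are combined into a pool of ₹720,000.
That pool (₹720,000) is divided at the grandchildren's generation into 6 shares of ₹120,000. Paloma, Reuben, Keturah, Farrukh, and Ingrid each take ₹120,000. The remaining share for the deceased Dora (₹120,000) is carried to the next generation.
That pool (₹120,000) is divided at the great-grandchildren's generation equally among Gemma and Ursula: ₹60,000 each.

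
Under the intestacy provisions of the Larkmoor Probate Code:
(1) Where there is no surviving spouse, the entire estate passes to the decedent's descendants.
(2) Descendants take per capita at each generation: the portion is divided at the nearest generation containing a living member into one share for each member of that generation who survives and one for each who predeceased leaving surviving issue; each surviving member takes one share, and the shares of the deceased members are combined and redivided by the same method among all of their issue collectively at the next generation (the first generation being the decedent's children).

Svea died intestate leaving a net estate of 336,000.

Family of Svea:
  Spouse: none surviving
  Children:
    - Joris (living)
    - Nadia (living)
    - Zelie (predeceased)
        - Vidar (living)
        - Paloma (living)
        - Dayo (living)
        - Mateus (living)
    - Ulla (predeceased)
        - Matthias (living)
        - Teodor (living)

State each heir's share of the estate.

The entire 336,000 passes to the descendants.
That amount (336,000) is divided at the children's generation into 4 shares of 84,000. Joris and Nadia each take 84,000. The 2 shares of the deceased (Zelie and Ulla) are combined into a pool of 168,000.
That pool (168,000) is divided at the grandchildren's generation equally among Vidar, Paloma, Dayo, Mateus, Matthias, and Teodor: 28,000 each.

Joris: 84,000; Nadia: 84,000; Vidar: 28,000; Paloma: 28,000; Dayo: 28,000; Mateus: 28,000; Matthias: 28,000; Teodor: 28,000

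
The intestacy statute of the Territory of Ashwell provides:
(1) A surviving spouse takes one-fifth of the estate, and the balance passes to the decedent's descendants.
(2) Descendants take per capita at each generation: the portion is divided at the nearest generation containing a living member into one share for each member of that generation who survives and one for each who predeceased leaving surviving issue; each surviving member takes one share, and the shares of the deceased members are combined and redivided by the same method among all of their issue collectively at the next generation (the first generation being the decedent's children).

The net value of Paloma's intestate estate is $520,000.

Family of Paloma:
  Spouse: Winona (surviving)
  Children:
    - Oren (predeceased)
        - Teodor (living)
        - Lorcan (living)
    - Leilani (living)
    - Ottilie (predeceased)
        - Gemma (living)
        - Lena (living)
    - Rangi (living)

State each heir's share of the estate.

Winona takes one-fifth of $520,000 = $104,000. The remaining $416,000 passes to the descendants.
The descendants' portion ($416,000) is divided at the children's generation into 4 shares of $104,000. Leilani and Rangi each take $104,000. The 2 shares of the deceased (Oren and Ottilie) are combined into a pool of $208,000.
That pool ($208,000) is divided at the grandchildren's generation equally among Teodor, Lorcan, Gemma, and Lena: $52,000 each.

Winona: $104,000; Teodor: $52,000; Lorcan: $52,000; Leilani: $104,000; Gemma: $52,000; Lena: $52,000; Rangi: $104,000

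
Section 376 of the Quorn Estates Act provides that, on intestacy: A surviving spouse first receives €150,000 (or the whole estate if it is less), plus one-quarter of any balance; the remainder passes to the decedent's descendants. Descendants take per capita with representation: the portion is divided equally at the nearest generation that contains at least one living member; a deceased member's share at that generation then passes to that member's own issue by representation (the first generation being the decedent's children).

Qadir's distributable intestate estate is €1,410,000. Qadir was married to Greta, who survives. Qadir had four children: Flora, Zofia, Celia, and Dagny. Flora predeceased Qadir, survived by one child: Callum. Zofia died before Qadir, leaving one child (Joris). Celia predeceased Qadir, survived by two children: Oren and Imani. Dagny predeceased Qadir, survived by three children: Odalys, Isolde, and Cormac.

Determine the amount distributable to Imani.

Greta first takes €150,000, leaving a balance of €1,260,000. Greta then takes one-quarter of the balance (€315,000), for a total of €465,000. The remaining €945,000 passes to the descendants.
No child survives, so the initial division is made at the grandchildren's generation.
The descendants' portion (€945,000) is divided into 7 shares of €135,000: Callum, Joris, Oren, Imani, Odalys, Isolde, and Cormac each take €135,000.

Imani receives €135,000.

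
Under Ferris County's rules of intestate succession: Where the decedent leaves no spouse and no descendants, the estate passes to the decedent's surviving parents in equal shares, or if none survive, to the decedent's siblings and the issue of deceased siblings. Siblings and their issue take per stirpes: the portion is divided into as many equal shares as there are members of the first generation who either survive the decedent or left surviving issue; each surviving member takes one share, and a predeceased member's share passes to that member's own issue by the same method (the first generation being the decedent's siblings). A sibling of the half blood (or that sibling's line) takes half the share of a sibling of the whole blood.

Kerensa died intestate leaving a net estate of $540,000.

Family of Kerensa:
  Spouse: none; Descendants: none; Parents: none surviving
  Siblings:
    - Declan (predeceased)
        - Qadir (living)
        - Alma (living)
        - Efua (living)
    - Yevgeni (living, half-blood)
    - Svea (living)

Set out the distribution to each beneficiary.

The entire $540,000 passes to the siblings and their issue.
Counting each half-blood sibling's line as half a unit, there are 5/2 units in $540,000, so one unit is $216,000. Whole-blood lines (Declan and Svea) take $216,000 each; half-blood lines (Yevgeni) take $108,000 each.
Declan's share ($216,000) is divided into 3 shares of $72,000: Qadir, Alma, and Efua each take $72,000.

Qadir: $72,000; Alma: $72,000; Efua: $72,000; Yevgeni: $108,000; Svea: $216,000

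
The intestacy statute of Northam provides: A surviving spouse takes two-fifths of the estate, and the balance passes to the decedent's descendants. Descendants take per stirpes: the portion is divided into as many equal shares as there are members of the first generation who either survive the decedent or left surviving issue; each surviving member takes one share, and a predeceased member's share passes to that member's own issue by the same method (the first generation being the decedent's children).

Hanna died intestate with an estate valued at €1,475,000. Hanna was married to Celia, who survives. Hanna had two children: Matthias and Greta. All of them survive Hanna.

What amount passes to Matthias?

Matthias receives €442,500.

Celia takes two-fifths of €1,475,000 = €590,000. The remaining €885,000 passes to the descendants.
The descendants' portion (€885,000) is divided into 2 shares of €442,500: Matthias and Greta each take €442,500.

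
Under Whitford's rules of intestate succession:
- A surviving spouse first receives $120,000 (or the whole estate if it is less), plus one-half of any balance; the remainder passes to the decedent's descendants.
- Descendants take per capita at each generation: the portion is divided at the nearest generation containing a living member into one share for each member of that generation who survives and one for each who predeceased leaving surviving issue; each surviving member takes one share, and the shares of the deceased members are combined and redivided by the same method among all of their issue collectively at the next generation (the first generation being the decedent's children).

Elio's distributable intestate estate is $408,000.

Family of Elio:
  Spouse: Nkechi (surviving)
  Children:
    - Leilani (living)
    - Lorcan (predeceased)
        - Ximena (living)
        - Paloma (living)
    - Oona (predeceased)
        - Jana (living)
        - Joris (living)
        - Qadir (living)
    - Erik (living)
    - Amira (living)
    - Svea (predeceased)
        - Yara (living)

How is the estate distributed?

Nkechi: $264,000; Leilani: $24,000; Ximena: $12,000; Paloma: $12,000; Jana: $12,000; Joris: $12,000; Qadir: $12,000; Erik: $24,000; Amira: $24,000; Yara: $12,000

Nkechi first takes $120,000, leaving a balance of $288,000. Nkechi then takes one-half of the balance ($144,000), for a total of $264,000. The remaining $144,000 passes to the descendants.
The descendants' portion ($144,000) is divided at the children's generation into 6 shares of $24,000. Leilani, Erik, and Amira each take $24,000. The 3 shares of the deceased (Lorcan, Oona, and Svea) are combined into a pool of $72,000.
That pool ($72,000) is divided at the grandchildren's generation equally among Ximena, Paloma, Jana, Joris, Qadir, and Yara: $12,000 each.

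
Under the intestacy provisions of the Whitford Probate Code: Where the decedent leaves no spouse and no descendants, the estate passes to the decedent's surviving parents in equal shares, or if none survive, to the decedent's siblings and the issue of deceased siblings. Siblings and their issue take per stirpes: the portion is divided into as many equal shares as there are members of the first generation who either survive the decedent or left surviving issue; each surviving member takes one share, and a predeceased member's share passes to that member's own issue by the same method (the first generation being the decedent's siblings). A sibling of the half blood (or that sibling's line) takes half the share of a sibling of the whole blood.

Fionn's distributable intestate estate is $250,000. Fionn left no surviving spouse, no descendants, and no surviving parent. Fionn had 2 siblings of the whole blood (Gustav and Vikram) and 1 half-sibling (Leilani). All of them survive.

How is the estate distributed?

The entire $250,000 passes to the siblings and their issue.
Counting each half-blood sibling's line as half a unit, there are 5/2 units in $250,000, so one unit is $100,000. Whole-blood lines (Gustav and Vikram) take $100,000 each; half-blood lines (Leilani) take $50,000 each.

Gustav: $100,000; Vikram: $100,000; Leilani: $50,000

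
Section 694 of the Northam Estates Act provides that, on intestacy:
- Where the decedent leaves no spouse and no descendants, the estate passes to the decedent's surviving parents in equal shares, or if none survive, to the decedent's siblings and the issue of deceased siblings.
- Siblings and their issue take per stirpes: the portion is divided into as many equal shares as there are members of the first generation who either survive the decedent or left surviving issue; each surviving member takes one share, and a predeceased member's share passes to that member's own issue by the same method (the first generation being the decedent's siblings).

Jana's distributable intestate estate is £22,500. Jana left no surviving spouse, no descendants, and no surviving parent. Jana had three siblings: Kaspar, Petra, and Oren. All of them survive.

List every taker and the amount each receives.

Kaspar: £7,500; Petra: £7,500; Oren: £7,500

The entire £22,500 passes to the siblings and their issue.
That amount (£22,500) is divided into 3 shares of £7,500: Kaspar, Petra, and Oren each take £7,500.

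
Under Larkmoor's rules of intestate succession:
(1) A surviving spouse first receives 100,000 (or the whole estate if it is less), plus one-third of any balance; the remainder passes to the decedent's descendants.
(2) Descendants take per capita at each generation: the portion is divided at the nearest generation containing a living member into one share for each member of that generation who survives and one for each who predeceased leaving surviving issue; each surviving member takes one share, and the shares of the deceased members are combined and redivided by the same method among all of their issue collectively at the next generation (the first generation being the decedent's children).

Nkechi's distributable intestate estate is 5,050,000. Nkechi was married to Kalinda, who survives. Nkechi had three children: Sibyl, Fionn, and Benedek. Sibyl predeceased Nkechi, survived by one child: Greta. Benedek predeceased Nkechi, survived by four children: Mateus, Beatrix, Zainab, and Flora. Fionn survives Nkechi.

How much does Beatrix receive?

Beatrix receives 440,000.

Kalinda first takes 100,000, leaving a balance of 4,950,000. Kalinda then takes one-third of the balance (1,650,000), for a total of 1,750,000. The remaining 3,300,000 passes to the descendants.
The descendants' portion (3,300,000) is divided at the children's generation into 3 shares of 1,100,000. Fionn takes 1,100,000. The 2 shares of the deceased (Sibyl and Benedek) are combined into a pool of 2,200,000.
That pool (2,200,000) is divided at the grandchildren's generation equally among Greta, Mateus, Beatrix, Zainab, and Flora: 440,000 each.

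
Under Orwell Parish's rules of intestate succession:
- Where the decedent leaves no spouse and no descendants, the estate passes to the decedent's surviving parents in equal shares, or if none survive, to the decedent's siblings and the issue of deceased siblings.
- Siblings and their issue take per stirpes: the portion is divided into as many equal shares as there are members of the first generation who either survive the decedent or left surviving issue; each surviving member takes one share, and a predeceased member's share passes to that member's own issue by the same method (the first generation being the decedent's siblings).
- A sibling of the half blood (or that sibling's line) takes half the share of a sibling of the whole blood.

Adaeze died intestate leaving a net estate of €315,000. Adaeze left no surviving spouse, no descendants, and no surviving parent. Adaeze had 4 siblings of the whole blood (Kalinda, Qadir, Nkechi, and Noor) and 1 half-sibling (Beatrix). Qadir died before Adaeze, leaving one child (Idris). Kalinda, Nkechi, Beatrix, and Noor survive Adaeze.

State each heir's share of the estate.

Kalinda: €70,000; Idris: €70,000; Nkechi: €70,000; Beatrix: €35,000; Noor: €70,000

The entire €315,000 passes to the siblings and their issue.
Counting each half-blood sibling's line as half a unit, there are 9/2 units in €315,000, so one unit is €70,000. Whole-blood lines (Kalinda, Qadir, Nkechi, and Noor) take €70,000 each; half-blood lines (Beatrix) take €35,000 each.
Qadir's share (€70,000) passes entirely to Idris.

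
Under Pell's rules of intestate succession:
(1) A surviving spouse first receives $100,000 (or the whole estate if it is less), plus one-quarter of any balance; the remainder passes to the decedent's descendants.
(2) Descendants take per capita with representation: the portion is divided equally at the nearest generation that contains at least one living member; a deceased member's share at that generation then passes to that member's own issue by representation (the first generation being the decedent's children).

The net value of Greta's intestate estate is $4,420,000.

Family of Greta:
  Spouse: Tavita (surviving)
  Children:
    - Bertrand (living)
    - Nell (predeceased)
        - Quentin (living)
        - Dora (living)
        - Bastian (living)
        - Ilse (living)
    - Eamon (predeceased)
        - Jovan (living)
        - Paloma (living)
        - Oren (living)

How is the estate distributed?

Tavita: $1,180,000; Bertrand: $1,080,000; Quentin: $270,000; Dora: $270,000; Bastian: $270,000; Ilse: $270,000; Jovan: $360,000; Paloma: $360,000; Oren: $360,000

Tavita first takes $100,000, leaving a balance of $4,320,000. Tavita then takes one-quarter of the balance ($1,080,000), for a total of $1,180,000. The remaining $3,240,000 passes to the descendants.
The descendants' portion ($3,240,000) is divided into 3 shares of $1,080,000: Bertrand takes $1,080,000; Nell's $1,080,000 share passes to Nell's issue; Eamon's $1,080,000 share passes to Eamon's issue.
Nell's share ($1,080,000) is divided into 4 shares of $270,000: Quentin, Dora, Bastian, and Ilse each take $270,000.
Eamon's share ($1,080,000) is divided into 3 shares of $360,000: Jovan, Paloma, and Oren each take $360,000.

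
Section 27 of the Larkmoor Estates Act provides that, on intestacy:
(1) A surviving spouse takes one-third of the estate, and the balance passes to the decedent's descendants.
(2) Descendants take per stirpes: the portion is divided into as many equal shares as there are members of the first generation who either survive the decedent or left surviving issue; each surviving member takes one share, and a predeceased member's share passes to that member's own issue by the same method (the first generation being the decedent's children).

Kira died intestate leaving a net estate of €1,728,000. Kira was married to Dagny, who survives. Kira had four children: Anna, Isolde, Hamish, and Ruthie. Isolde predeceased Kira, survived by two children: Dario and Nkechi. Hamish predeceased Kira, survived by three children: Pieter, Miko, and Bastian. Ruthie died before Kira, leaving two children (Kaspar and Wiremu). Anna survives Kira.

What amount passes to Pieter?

Dagny takes one-third of €1,728,000 = €576,000. The remaining €1,152,000 passes to the descendants.
The descendants' portion (€1,152,000) is divided into 4 shares of €288,000: Anna takes €288,000; Isolde's €288,000 share passes to Isolde's issue; Hamish's €288,000 share passes to Hamish's issue; Ruthie's €288,000 share passes to Ruthie's issue.
Isolde's share (€288,000) is divided into 2 shares of €144,000: Dario and Nkechi each take €144,000.
Hamish's share (€288,000) is divided into 3 shares of €96,000: Pieter, Miko, and Bastian each take €96,000.
Ruthie's share (€288,000) is divided into 2 shares of €144,000: Kaspar and Wiremu each take €144,000.

Pieter receives €96,000.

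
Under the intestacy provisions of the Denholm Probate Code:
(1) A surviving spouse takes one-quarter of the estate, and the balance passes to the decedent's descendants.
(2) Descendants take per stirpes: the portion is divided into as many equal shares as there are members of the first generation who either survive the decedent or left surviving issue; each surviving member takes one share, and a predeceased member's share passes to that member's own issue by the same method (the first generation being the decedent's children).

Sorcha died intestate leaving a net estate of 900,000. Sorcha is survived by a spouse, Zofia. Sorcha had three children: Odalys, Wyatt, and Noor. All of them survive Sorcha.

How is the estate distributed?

Zofia takes one-quarter of 900,000 = 225,000. The remaining 675,000 passes to the descendants.
The descendants' portion (675,000) is divided into 3 shares of 225,000: Odalys, Wyatt, and Noor each take 225,000.

Zofia: 225,000; Odalys: 225,000; Wyatt: 225,000; Noor: 225,000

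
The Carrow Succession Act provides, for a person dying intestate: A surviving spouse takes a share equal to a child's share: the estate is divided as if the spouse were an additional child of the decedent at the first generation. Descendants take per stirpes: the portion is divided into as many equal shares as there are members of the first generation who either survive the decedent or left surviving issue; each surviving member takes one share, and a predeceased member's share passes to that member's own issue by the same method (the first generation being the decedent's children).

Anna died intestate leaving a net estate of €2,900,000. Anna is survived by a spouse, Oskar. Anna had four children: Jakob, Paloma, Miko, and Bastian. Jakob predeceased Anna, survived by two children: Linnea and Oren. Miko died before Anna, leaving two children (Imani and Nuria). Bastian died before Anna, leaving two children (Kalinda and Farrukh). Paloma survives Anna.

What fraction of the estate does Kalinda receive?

The spouse counts as an additional share at the children's level, so there are 5 primary shares of €580,000. Oskar takes one such share (€580,000).
The children's combined portion (€2,320,000) is divided into 4 shares of €580,000: Paloma takes €580,000; Jakob's €580,000 share passes to Jakob's issue; Miko's €580,000 share passes to Miko's issue; Bastian's €580,000 share passes to Bastian's issue.
Jakob's share (€580,000) is divided into 2 shares of €290,000: Linnea and Oren each take €290,000.
Miko's share (€580,000) is divided into 2 shares of €290,000: Imani and Nuria each take €290,000.
Bastian's share (€580,000) is divided into 2 shares of €290,000: Kalinda and Farrukh each take €290,000.

Kalinda receives 1/10 of the estate.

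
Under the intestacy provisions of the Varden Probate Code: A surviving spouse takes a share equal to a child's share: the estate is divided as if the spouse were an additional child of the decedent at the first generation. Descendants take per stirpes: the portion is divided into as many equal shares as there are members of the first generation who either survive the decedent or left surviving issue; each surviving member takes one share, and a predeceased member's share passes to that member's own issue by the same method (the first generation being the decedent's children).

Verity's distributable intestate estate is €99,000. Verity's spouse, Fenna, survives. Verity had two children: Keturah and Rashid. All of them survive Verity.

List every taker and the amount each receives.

The spouse counts as an additional share at the children's level, so there are 3 primary shares of €33,000. Fenna takes one such share (€33,000).
The children's combined portion (€66,000) is divided into 2 shares of €33,000: Keturah and Rashid each take €33,000.

Fenna: €33,000; Keturah: €33,000; Rashid: €33,000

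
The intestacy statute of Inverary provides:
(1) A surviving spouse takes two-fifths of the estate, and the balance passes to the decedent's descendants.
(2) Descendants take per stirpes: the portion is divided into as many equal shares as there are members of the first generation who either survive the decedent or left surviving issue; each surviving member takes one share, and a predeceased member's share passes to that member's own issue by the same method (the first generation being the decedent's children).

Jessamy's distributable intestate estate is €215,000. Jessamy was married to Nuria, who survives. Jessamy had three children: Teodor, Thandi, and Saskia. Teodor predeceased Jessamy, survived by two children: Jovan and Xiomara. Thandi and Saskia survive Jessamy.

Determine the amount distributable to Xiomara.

Xiomara receives €21,500.

Nuria takes two-fifths of €215,000 = €86,000. The remaining €129,000 passes to the descendants.
The descendants' portion (€129,000) is divided into 3 shares of €43,000: Thandi and Saskia each take €43,000; Teodor's €43,000 share passes to Teodor's issue.
Teodor's share (€43,000) is divided into 2 shares of €21,500: Jovan and Xiomara each take €21,500.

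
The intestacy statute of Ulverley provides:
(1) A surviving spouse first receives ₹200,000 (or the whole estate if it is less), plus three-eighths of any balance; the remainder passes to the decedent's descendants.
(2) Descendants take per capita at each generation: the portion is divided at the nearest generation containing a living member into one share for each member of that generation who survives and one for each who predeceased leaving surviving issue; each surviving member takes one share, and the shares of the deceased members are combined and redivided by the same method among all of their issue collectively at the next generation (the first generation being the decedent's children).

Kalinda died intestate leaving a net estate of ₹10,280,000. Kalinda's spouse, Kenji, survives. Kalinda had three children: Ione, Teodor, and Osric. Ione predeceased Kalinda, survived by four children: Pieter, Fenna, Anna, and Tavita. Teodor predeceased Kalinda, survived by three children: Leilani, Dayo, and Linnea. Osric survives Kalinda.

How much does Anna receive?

Anna receives ₹600,000.

Kenji first takes ₹200,000, leaving a balance of ₹10,080,000. Kenji then takes three-eighths of the balance (₹3,780,000), for a total of ₹3,980,000. The remaining ₹6,300,000 passes to the descendants.
The descendants' portion (₹6,300,000) is divided at the children's generation into 3 shares of ₹2,100,000. Osric takes ₹2,100,000. The 2 shares of the deceased (Ione and Teodor) are combined into a pool of ₹4,200,000.
That pool (₹4,200,000) is divided at the grandchildren's generation equally among Pieter, Fenna, Anna, Tavita, Leilani, Dayo, and Linnea: ₹600,000 each.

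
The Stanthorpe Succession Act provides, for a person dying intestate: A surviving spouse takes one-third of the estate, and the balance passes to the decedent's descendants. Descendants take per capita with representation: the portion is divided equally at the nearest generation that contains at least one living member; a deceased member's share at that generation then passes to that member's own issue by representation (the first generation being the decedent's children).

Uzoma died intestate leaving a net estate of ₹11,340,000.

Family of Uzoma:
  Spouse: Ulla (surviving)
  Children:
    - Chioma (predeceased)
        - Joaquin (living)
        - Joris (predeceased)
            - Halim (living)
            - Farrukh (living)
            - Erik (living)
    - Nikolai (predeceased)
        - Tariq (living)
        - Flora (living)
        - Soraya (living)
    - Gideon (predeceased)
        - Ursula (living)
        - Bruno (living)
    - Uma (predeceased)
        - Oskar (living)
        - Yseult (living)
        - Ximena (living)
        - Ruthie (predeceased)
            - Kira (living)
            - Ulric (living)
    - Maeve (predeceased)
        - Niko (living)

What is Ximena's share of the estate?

Ulla takes one-third of ₹11,340,000 = ₹3,780,000. The remaining ₹7,560,000 passes to the descendants.
No child survives, so the initial division is made at the grandchildren's generation.
The descendants' portion (₹7,560,000) is divided into 12 shares of ₹630,000: Joaquin, Tariq, Flora, Soraya, Ursula, Bruno, Oskar, Yseult, Ximena, and Niko each take ₹630,000; Joris's ₹630,000 share passes to Joris's issue; Ruthie's ₹630,000 share passes to Ruthie's issue.
Joris's share (₹630,000) is divided into 3 shares of ₹210,000: Halim, Farrukh, and Erik each take ₹210,000.
Ruthie's share (₹630,000) is divided into 2 shares of ₹315,000: Kira and Ulric each take ₹315,000.

Ximena receives ₹630,000.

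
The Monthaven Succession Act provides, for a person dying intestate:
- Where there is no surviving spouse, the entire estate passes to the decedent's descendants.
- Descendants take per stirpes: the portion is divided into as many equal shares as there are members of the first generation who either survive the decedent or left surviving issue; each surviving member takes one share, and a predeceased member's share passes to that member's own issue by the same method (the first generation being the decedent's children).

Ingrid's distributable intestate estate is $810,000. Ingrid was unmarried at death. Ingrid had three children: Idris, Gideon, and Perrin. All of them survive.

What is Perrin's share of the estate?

The entire $810,000 passes to the descendants.
That amount ($810,000) is divided into 3 shares of $270,000: Idris, Gideon, and Perrin each take $270,000.

Perrin receives $270,000.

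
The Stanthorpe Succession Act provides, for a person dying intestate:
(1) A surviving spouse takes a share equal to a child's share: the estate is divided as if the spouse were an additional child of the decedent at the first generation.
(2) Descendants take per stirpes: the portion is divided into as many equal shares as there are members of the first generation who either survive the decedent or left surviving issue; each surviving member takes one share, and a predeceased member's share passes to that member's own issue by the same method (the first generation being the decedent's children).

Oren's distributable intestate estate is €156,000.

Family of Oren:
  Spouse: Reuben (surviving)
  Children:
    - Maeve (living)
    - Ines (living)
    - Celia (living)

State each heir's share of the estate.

Reuben: €39,000; Maeve: €39,000; Ines: €39,000; Celia: €39,000

The spouse counts as an additional share at the children's level, so there are 4 primary shares of €39,000. Reuben takes one such share (€39,000).
The children's combined portion (€117,000) is divided into 3 shares of €39,000: Maeve, Ines, and Celia each take €39,000.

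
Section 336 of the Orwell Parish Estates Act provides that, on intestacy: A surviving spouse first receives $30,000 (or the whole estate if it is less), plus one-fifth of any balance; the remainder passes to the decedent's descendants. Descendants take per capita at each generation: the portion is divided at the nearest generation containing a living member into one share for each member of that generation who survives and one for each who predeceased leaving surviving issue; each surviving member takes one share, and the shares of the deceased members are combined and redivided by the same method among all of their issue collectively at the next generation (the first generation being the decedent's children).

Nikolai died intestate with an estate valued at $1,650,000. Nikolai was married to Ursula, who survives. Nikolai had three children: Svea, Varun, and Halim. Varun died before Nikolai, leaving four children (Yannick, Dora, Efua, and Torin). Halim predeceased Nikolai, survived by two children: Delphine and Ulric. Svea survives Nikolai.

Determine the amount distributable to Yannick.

Ursula first takes $30,000, leaving a balance of $1,620,000. Ursula then takes one-fifth of the balance ($324,000), for a total of $354,000. The remaining $1,296,000 passes to the descendants.
The descendants' portion ($1,296,000) is divided at the children's generation into 3 shares of $432,000. Svea takes $432,000. The 2 shares of the deceased (Varun and Halim) are combined into a pool of $864,000.
That pool ($864,000) is divided at the grandchildren's generation equally among Yannick, Dora, Efua, Torin, Delphine, and Ulric: $144,000 each.

Yannick receives $144,000.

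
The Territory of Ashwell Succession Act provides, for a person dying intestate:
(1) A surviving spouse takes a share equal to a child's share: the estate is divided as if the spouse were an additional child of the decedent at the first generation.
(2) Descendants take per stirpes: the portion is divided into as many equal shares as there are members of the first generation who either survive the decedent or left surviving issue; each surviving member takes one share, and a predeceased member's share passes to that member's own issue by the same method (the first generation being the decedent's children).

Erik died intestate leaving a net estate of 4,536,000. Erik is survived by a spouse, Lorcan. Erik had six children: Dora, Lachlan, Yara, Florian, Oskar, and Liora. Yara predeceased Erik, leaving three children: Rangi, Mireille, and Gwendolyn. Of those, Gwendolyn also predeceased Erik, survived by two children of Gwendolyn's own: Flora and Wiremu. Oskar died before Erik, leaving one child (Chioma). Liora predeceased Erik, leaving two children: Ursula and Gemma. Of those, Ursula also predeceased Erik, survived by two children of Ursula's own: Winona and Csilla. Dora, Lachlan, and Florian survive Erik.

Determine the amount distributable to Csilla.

The spouse counts as an additional share at the children's level, so there are 7 primary shares of 648,000. Lorcan takes one such share (648,000).
The children's combined portion (3,888,000) is divided into 6 shares of 648,000: Dora, Lachlan, and Florian each take 648,000; Yara's 648,000 share passes to Yara's issue; Oskar's 648,000 share passes to Oskar's issue; Liora's 648,000 share passes to Liora's issue.
Yara's share (648,000) is divided into 3 shares of 216,000: Rangi and Mireille each take 216,000; Gwendolyn's 216,000 share passes to Gwendolyn's issue.
Gwendolyn's share (216,000) is divided into 2 shares of 108,000: Flora and Wiremu each take 108,000.
Oskar's share (648,000) passes entirely to Chioma.
Liora's share (648,000) is divided into 2 shares of 324,000: Gemma takes 324,000; Ursula's 324,000 share passes to Ursula's issue.
Ursula's share (324,000) is divided into 2 shares of 162,000: Winona and Csilla each take 162,000.

Csilla receives 162,000.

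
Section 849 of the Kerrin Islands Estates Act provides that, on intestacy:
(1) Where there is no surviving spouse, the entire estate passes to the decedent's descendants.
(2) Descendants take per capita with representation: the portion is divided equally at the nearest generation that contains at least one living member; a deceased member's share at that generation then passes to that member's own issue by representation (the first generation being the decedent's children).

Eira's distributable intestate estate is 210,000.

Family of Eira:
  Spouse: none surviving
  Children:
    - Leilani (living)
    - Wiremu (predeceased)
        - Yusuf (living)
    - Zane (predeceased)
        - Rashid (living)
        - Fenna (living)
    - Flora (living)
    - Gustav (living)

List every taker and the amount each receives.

Leilani: 42,000; Yusuf: 42,000; Rashid: 21,000; Fenna: 21,000; Flora: 42,000; Gustav: 42,000

The entire 210,000 passes to the descendants.
That amount (210,000) is divided into 5 shares of 42,000: Leilani, Flora, and Gustav each take 42,000; Wiremu's 42,000 share passes to Wiremu's issue; Zane's 42,000 share passes to Zane's issue.
Wiremu's share (42,000) passes entirely to Yusuf.
Zane's share (42,000) is divided into 2 shares of 21,000: Rashid and Fenna each take 21,000.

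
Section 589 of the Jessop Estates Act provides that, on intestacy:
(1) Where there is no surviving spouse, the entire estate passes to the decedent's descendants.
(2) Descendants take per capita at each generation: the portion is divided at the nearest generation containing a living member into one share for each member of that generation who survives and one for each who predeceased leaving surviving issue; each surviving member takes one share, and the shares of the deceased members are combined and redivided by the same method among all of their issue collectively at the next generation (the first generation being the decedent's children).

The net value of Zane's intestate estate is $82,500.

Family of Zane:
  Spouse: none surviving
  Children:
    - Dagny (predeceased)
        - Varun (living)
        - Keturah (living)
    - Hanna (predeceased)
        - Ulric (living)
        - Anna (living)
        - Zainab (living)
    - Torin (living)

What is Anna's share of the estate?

The entire $82,500 passes to the descendants.
That amount ($82,500) is divided at the children's generation into 3 shares of $27,500. Torin takes $27,500. The 2 shares of the deceased (Dagny and Hanna) are combined into a pool of $55,000.
That pool ($55,000) is divided at the grandchildren's generation equally among Varun, Keturah, Ulric, Anna, and Zainab: $11,000 each.

Anna receives $11,000.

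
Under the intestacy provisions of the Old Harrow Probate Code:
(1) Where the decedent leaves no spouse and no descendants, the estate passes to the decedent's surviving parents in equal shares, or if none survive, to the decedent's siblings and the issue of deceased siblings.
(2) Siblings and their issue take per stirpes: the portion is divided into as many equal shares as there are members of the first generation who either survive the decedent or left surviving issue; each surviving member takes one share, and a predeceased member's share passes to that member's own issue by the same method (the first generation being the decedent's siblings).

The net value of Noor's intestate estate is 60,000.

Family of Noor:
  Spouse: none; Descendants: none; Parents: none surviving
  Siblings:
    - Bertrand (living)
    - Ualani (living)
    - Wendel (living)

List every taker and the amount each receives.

Bertrand: 20,000; Ualani: 20,000; Wendel: 20,000

The entire 60,000 passes to the siblings and their issue.
That amount (60,000) is divided into 3 shares of 20,000: Bertrand, Ualani, and Wendel each take 20,000.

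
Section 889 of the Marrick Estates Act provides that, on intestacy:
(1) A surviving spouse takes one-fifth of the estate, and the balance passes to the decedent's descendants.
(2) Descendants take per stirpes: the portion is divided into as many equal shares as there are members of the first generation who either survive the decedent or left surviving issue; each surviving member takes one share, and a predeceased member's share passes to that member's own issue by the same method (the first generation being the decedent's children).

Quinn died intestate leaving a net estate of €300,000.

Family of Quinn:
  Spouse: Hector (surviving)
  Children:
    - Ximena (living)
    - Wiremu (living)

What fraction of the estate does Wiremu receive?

Hector takes one-fifth of €300,000 = €60,000. The remaining €240,000 passes to the descendants.
The descendants' portion (€240,000) is divided into 2 shares of €120,000: Ximena and Wiremu each take €120,000.

Wiremu receives 2/5 of the estate.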